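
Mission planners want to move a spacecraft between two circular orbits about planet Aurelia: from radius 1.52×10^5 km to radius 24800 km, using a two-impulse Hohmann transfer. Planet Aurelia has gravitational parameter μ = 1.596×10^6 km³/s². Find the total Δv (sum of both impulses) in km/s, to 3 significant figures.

The Hohmann ellipse has a_t = (r₁ + r₂)/2 = 88400 km.
Circular speed at r₁: v₁ = √(μ/r₁) = √(1.596×10^6/1.520×10^5) = 3.240 km/s.
On the transfer ellipse at r₁, vis-viva equation gives v_a = √[μ(2/r₁ − 1/a_t)] = 1.716 km/s.
First burn Δv₁ = |v_a − v₁| = 1.524 km/s.
At r₂, v₂ = √(μ/r₂) = 8.0221 km/s.
Transfer-orbit speed at r₂: v_p = √[μ(2/r₂ − 1/a_t)] = 10.519 km/s.
Second burn Δv₂ = |v₂ − v_p| = 2.497 km/s.
Δv = Δv₁ + Δv₂ = 1.524 + 2.497 = 4.021 km/s.

Δv = 4.02 km/s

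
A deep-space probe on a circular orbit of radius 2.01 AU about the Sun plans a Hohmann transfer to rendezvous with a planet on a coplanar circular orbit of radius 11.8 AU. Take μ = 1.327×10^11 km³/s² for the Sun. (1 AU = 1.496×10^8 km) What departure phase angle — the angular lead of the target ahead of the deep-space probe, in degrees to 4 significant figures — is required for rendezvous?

In km: r₁ = 2.01 × 1.496×10^8 = 3.00696×10^8 km; r₂ = 11.8 × 1.496×10^8 = 1.76528×10^9 km.
Semi-major axis of the transfer orbit: a_t = (3.00696×10^8 + 1.76528×10^9)/2 = 1.032988×10^9 km.
The half-period of the transfer ellipse is t = π√(a_t³/μ) = 2.86324×10^8 s.
The target's mean motion on its circular orbit is ω₂ = √(μ/r₂³) = 4.91151×10^-9 rad/s.
Angle swept by the target during transfer: ω₂·t = 1.40628 rad = 80.57°.
Arrival is 180° from departure on the ellipse, so φ = 180° − 80.57° = 99.43°.

φ = 99.43°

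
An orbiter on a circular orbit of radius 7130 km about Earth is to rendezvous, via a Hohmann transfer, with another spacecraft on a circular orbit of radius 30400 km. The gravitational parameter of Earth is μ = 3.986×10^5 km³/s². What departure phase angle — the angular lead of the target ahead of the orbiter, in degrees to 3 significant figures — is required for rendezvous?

The Hohmann ellipse has a_t = (r₁ + r₂)/2 = 18765 km.
Transfer time t = π√(a_t³/μ) = 12791.0 s.
Target angular speed ω₂ = √(μ/r₂³) = 1.19113×10^-4 rad/s.
Angle swept by the target during transfer: ω₂·t = 1.52357 rad = 87.29°.
The orbiter traverses 180° on the transfer ellipse, so the target must lead by 180° − 87.29° = 92.7°.

φ = 92.7°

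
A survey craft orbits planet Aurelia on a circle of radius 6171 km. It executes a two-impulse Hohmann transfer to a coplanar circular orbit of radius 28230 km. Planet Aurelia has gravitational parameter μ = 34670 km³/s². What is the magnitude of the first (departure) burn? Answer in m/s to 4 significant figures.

Transfer-ellipse semi-major axis a_t = (r₁ + r₂)/2 = (6171 + 28230)/2 = 17200.5 km.
Circular speed at r = 6171 km: v_c = √(μ/r) = 2.3703 km/s.
Vis-viva on the transfer ellipse at r = 6171 km gives v_t = √[μ(2/r − 1/a_t)] = 3.0366 km/s.
Δv₁ = |v_t − v_c| = |3.0366 − 2.3703| = 0.6663 km/s.

Δv₁ = 666.3 m/s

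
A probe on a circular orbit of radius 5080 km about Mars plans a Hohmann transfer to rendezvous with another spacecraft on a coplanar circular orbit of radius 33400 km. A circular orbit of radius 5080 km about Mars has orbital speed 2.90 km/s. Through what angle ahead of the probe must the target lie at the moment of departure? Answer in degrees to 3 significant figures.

From the circular-orbit relation v² = μ/r at r = 5080 km: μ = v²r = (2.90)² × 5080 = 42722.8 km³/s².
Transfer-ellipse semi-major axis a_t = (r₁ + r₂)/2 = (5080 + 33400)/2 = 19240 km.
Transfer time t = π√(a_t³/μ) = 40563 s.
The target's mean motion on its circular orbit is ω₂ = √(μ/r₂³) = 3.3862×10^-5 rad/s.
Angle swept by the target during transfer: ω₂·t = 1.3735 rad = 78.70°.
The probe traverses 180° on the transfer ellipse, so the target must lead by 180° − 78.70° = 101°.

φ = 101°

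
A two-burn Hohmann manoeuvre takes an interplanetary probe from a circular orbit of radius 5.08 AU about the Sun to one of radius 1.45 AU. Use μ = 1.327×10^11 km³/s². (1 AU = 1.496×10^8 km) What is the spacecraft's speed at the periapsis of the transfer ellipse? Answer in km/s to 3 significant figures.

v = 30.9 km/s

In km: r₁ = 5.08 × 1.496×10^8 = 7.59968×10^8 km; r₂ = 1.45 × 1.496×10^8 = 2.1692×10^8 km.
Transfer-ellipse semi-major axis a_t = (r₁ + r₂)/2 = (7.59968×10^8 + 2.1692×10^8)/2 = 4.88444×10^8 km.
The periapsis of the transfer ellipse is at r = 2.1692×10^8 km.
Vis-viva: v = √[μ(2/r − 1/a_t)] = √[1.327×10^11 × (2/2.1692×10^8 − 1/4.88444×10^8)] = 30.85 km/s.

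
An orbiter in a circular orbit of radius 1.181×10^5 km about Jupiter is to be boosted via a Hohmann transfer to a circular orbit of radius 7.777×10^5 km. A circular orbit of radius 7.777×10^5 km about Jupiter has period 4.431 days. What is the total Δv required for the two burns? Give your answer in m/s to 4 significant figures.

Δv = 16620 m/s

From Kepler's third law T² = 4π²r³/μ at r = 7.777×10^5 km, T = 4.431 days = 4.431 × 86400 s = 3.828384×10^5 s: μ = 4π²r³/T² = 1.26697×10^8 km³/s².
Semi-major axis of the transfer orbit: a_t = (1.181×10^5 + 7.777×10^5)/2 = 4.479×10^5 km.
Circular speed at r₁: v₁ = √(μ/r₁) = √(1.26697×10^8/1.181×10^5) = 32.75 km/s.
On the transfer ellipse at r₁, vis-viva equation gives v_p = √[μ(2/r₁ − 1/a_t)] = 43.16 km/s.
First burn Δv₁ = |v_p − v₁| = 10.41 km/s.
At r₂, v₂ = √(μ/r₂) = 12.764 km/s.
Transfer-orbit speed at r₂: v_a = √[μ(2/r₂ − 1/a_t)] = 6.5541 km/s.
Second burn Δv₂ = |v₂ − v_a| = 6.210 km/s.
Δv = Δv₁ + Δv₂ = 10.41 + 6.210 = 16.62 km/s.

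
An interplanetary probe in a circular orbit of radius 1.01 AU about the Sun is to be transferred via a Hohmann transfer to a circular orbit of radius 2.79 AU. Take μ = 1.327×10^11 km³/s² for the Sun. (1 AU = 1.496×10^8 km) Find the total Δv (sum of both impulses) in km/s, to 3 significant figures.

Δv = 11.1 km/s

In km: r₁ = 1.01 × 1.496×10^8 = 1.51096×10^8 km; r₂ = 2.79 × 1.496×10^8 = 4.17384×10^8 km.
The Hohmann ellipse has a_t = (r₁ + r₂)/2 = 2.8424×10^8 km.
Circular speed at r₁: v₁ = √(μ/r₁) = √(1.327×10^11/1.51096×10^8) = 29.6353 km/s.
On the transfer ellipse at r₁, v² = μ(2/r − 1/a) gives v_p = √[μ(2/r₁ − 1/a_t)] = 35.9116 km/s.
First burn Δv₁ = |v_p − v₁| = 6.276 km/s.
At r₂, v₂ = √(μ/r₂) = 17.83 km/s.
Transfer-orbit speed at r₂: v_a = √[μ(2/r₂ − 1/a_t)] = 13.00 km/s.
Second burn Δv₂ = |v₂ − v_a| = 4.830 km/s.
Total Δv = Δv₁ + Δv₂ = 11.11 km/s.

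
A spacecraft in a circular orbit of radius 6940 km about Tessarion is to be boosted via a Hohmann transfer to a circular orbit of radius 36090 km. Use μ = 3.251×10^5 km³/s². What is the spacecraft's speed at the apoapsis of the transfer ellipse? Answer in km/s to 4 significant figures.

The Hohmann ellipse has a_t = (r₁ + r₂)/2 = 21515 km.
The apoapsis of the transfer ellipse is at r = 36090 km.
Applying v² = μ(2/r − 1/a_t): v = 1.705 km/s.

v = 1.705 km/s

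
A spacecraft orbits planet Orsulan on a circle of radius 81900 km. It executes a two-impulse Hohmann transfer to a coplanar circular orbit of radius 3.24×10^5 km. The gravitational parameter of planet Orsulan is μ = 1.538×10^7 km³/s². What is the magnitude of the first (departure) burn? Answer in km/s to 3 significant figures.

Δv₁ = 3.61 km/s

Transfer-ellipse semi-major axis a_t = (r₁ + r₂)/2 = (81900 + 3.240×10^5)/2 = 2.0295×10^5 km.
Circular speed at r = 81900 km: v_c = √(μ/r) = 13.704 km/s.
Transfer-orbit speed at the same r (vis-viva, a = a_t): v_t = √[μ(2/r − 1/a_t)] = 17.315 km/s.
Δv₁ = |v_t − v_c| = |17.315 − 13.704| = 3.611 km/s.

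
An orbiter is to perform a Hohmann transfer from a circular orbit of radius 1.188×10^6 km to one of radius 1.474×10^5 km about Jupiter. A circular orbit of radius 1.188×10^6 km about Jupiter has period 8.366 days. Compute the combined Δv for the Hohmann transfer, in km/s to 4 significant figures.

From Kepler's third law T² = 4π²r³/μ at r = 1.188×10^6 km, T = 8.366 days = 8.366 × 86400 s = 7.228224×10^5 s: μ = 4π²r³/T² = 1.26691×10^8 km³/s².
Transfer-ellipse semi-major axis a_t = (r₁ + r₂)/2 = (1.188×10^6 + 1.474×10^5)/2 = 6.677×10^5 km.
Circular speed at r₁: v₁ = √(μ/r₁) = √(1.26691×10^8/1.188×10^6) = 10.327 km/s.
Transfer-orbit speed at r₁ (vis-viva equation): v_a = √[μ(2/r₁ − 1/a_t)] = 4.8520 km/s.
First burn Δv₁ = |v_a − v₁| = 5.475 km/s.
At r₂, v₂ = √(μ/r₂) = 29.317 km/s.
Transfer-orbit speed at r₂: v_p = √[μ(2/r₂ − 1/a_t)] = 39.106 km/s.
Second burn Δv₂ = |v₂ − v_p| = 9.789 km/s.
Total Δv = Δv₁ + Δv₂ = 15.26 km/s.

Δv = 15.26 km/s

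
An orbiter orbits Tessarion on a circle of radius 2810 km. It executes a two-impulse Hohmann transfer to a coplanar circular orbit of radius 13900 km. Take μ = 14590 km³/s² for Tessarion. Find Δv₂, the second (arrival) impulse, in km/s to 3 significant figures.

The Hohmann ellipse has a_t = (r₁ + r₂)/2 = 8355 km.
On the circular orbit at r = 13900 km, v_c = √(μ/r) = 1.02452 km/s.
Transfer-orbit speed at the same r (vis-viva, a = a_t): v_t = √[μ(2/r − 1/a_t)] = 0.594156 km/s.
Δv₂ = |v_t − v_c| = |0.594156 − 1.02452| = 0.4304 km/s.

Δv₂ = 0.430 km/s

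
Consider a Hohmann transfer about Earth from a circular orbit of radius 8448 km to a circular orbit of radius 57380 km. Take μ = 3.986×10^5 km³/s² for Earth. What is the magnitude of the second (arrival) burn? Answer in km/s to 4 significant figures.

Δv₂ = 1.300 km/s

Semi-major axis of the transfer orbit: a_t = (8448 + 57380)/2 = 32914 km.
On the circular orbit at r = 57380 km, v_c = √(μ/r) = 2.6357 km/s.
Vis-viva on the transfer ellipse at r = 57380 km gives v_t = √[μ(2/r − 1/a_t)] = 1.3353 km/s.
Δv₂ = |v_t − v_c| = |1.3353 − 2.6357| = 1.300 km/s.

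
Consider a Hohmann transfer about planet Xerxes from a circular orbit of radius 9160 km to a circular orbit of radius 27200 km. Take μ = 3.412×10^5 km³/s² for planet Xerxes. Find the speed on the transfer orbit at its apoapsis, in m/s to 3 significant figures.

Semi-major axis of the transfer orbit: a_t = (9160 + 27200)/2 = 18180 km.
The apoapsis of the transfer ellipse is at r = 27200 km.
Vis-viva: v = √[μ(2/r − 1/a_t)] = √[3.412×10^5 × (2/27200 − 1/18180)] = 2.514 km/s.

v = 2510 m/s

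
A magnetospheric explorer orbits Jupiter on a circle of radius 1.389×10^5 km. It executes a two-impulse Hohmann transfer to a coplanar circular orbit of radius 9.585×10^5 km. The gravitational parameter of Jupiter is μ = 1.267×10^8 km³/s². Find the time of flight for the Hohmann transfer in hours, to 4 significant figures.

Transfer-ellipse semi-major axis a_t = (r₁ + r₂)/2 = (1.389×10^5 + 9.585×10^5)/2 = 5.487×10^5 km.
By Kepler's third law the transfer-orbit period is T = 2π√(a_t³/μ), so t = T/2 = 1.1344×10^5 s.
Converting: 1.1344×10^5 s ÷ 3600 s/hour = 31.51 hours.

t = 31.51 hours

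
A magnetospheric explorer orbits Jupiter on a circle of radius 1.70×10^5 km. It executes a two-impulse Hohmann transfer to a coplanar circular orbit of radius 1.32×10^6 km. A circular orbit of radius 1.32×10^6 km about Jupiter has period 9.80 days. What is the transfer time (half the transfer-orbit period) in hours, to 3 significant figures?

t = 49.9 hours

From Kepler's third law T² = 4π²r³/μ at r = 1.32×10^6 km, T = 9.80 days = 9.80 × 86400 s = 8.4672×10^5 s: μ = 4π²r³/T² = 1.26649×10^8 km³/s².
Semi-major axis of the transfer orbit: a_t = (1.700×10^5 + 1.320×10^6)/2 = 7.450×10^5 km.
Half the transfer-orbit period gives t = π√(a_t³/μ) = 1.795×10^5 s.
Converting: 1.795×10^5 s ÷ 3600 s/hour = 49.9 hours.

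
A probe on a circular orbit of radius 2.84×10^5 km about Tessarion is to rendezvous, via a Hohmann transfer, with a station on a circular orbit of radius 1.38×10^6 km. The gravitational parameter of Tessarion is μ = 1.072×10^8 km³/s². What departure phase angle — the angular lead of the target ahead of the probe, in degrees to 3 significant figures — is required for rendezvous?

Transfer-ellipse semi-major axis a_t = (r₁ + r₂)/2 = (2.840×10^5 + 1.380×10^6)/2 = 8.320×10^5 km.
The half-period of the transfer ellipse is t = π√(a_t³/μ) = 2.3027×10^5 s.
The target's mean motion on its circular orbit is ω₂ = √(μ/r₂³) = 6.3867×10^-6 rad/s.
Angle swept by the target during transfer: ω₂·t = 1.4707 rad = 84.26°.
Arrival is 180° from departure on the ellipse, so φ = 180° − 84.26° = 95.7°.

φ = 95.7°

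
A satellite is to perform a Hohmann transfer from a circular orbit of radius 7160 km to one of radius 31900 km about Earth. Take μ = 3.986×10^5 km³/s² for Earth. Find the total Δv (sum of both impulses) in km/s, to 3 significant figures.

The Hohmann ellipse has a_t = (r₁ + r₂)/2 = 19530 km.
Circular speed at r₁: v₁ = √(μ/r₁) = √(3.986×10^5/7160) = 7.4613 km/s.
On the transfer ellipse at r₁, v² = μ(2/r − 1/a) gives v_p = √[μ(2/r₁ − 1/a_t)] = 9.5358 km/s.
First burn Δv₁ = |v_p − v₁| = 2.0745 km/s.
Circular speed at r₂: v₂ = √(μ/r₂) = 3.534869 km/s.
Transfer-orbit speed at r₂: v_a = √[μ(2/r₂ − 1/a_t)] = 2.140320 km/s.
Second burn Δv₂ = |v₂ − v_a| = 1.3945 km/s.
Δv = Δv₁ + Δv₂ = 2.0745 + 1.3945 = 3.469 km/s.

Δv = 3.47 km/s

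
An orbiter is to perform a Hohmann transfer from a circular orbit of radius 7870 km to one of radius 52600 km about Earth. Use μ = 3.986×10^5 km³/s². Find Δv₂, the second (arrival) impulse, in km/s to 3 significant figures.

The Hohmann ellipse has a_t = (r₁ + r₂)/2 = 30235 km.
Circular speed at r = 52600 km: v_c = √(μ/r) = 2.7528 km/s.
Transfer-orbit speed at the same r (vis-viva, a = a_t): v_t = √[μ(2/r − 1/a_t)] = 1.4045 km/s.
Δv₂ = |v_t − v_c| = |1.4045 − 2.7528| = 1.348 km/s.

Δv₂ = 1.35 km/s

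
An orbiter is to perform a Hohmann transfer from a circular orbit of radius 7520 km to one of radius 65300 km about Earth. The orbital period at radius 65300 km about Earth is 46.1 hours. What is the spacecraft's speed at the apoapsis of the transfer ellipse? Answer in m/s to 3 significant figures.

From Kepler's third law T² = 4π²r³/μ at r = 65300 km, T = 46.1 hours = 46.1 × 3600 s = 1.6596×10^5 s: μ = 4π²r³/T² = 3.99110×10^5 km³/s².
Semi-major axis of the transfer orbit: a_t = (7520 + 65300)/2 = 36410 km.
The apoapsis of the transfer ellipse is at r = 65300 km.
From the vis-viva equation, v = √[μ(2/r − 1/a_t)] = 1.124 km/s.

v = 1120 m/s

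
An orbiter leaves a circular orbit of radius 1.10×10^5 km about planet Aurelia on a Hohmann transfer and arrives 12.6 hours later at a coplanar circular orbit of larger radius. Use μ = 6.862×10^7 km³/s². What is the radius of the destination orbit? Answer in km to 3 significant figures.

Transfer time t = 12.6 hours = 45360 s, and t = π√(a_t³/μ).
So a_t = (μ t²/π²)^(1/3) = (6.862×10^7 × (45360)² / π²)^(1/3) = 2.42754×10^5 km.
Since a_t = (r₁ + r₂)/2, r₂ = 2a_t − r₁ = 2×2.42754×10^5 − 1.100×10^5 = 3.75508×10^5 km.

r₂ = 3.76×10^5 km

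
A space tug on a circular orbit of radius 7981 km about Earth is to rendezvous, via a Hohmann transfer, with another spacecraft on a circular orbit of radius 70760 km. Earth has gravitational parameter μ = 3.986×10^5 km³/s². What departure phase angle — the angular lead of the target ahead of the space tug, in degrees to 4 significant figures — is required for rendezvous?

φ = 105.3°

Semi-major axis of the transfer orbit: a_t = (7981 + 70760)/2 = 39370.5 km.
Transfer time t = π√(a_t³/μ) = 38872 s.
Target angular speed ω₂ = √(μ/r₂³) = 3.3542×10^-5 rad/s.
Angle swept by the target during transfer: ω₂·t = 1.3038 rad = 74.70°.
Arrival is 180° from departure on the ellipse, so φ = 180° − 74.70° = 105.3°.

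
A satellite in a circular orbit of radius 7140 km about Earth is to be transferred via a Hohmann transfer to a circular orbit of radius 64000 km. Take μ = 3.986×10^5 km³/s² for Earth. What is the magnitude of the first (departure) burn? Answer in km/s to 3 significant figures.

Δv₁ = 2.55 km/s

The Hohmann ellipse has a_t = (r₁ + r₂)/2 = 35570 km.
On the circular orbit at r = 7140 km, v_c = √(μ/r) = 7.47170 km/s.
Vis-viva on the transfer ellipse at r = 7140 km gives v_t = √[μ(2/r − 1/a_t)] = 10.0223 km/s.
Δv₁ = |v_t − v_c| = |10.0223 − 7.47170| = 2.551 km/s.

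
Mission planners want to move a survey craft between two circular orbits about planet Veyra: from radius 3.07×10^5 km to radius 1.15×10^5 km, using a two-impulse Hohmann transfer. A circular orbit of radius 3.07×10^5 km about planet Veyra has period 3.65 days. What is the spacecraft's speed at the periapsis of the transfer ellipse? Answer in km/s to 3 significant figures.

From Kepler's third law T² = 4π²r³/μ at r = 3.07×10^5 km, T = 3.65 days = 3.65 × 86400 s = 3.1536×10^5 s: μ = 4π²r³/T² = 1.14858×10^7 km³/s².
Semi-major axis of the transfer orbit: a_t = (3.070×10^5 + 1.150×10^5)/2 = 2.110×10^5 km.
The periapsis of the transfer ellipse is at r = 1.150×10^5 km.
Vis-viva: v = √[μ(2/r − 1/a_t)] = √[1.14858×10^7 × (2/1.150×10^5 − 1/2.110×10^5)] = 12.05 km/s.

v = 12.1 km/s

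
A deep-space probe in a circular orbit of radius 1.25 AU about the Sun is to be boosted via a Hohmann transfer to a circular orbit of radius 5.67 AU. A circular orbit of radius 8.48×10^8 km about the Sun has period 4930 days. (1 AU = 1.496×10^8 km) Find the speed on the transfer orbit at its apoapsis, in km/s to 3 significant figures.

v = 7.52 km/s

From Kepler's third law T² = 4π²r³/μ at r = 8.48×10^8 km, T = 4930 days = 4930 × 86400 s = 4.25952×10^8 s: μ = 4π²r³/T² = 1.32686×10^11 km³/s².
In km: r₁ = 1.25 × 1.496×10^8 = 1.870×10^8 km; r₂ = 5.67 × 1.496×10^8 = 8.48232×10^8 km.
Transfer-ellipse semi-major axis a_t = (r₁ + r₂)/2 = (1.870×10^8 + 8.48232×10^8)/2 = 5.17616×10^8 km.
At apoapsis, r = 8.48232×10^8 km.
Vis-viva: v = √[μ(2/r − 1/a_t)] = √[1.32686×10^11 × (2/8.48232×10^8 − 1/5.17616×10^8)] = 7.517 km/s.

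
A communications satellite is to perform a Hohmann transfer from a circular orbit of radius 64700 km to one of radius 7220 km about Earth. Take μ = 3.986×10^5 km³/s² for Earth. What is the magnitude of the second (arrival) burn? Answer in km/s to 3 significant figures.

Δv₂ = 2.54 km/s

Transfer-ellipse semi-major axis a_t = (r₁ + r₂)/2 = (64700 + 7220)/2 = 35960 km.
On the circular orbit at r = 7220 km, v_c = √(μ/r) = 7.430 km/s.
Transfer-orbit speed at the same r (vis-viva, a = a_t): v_t = √[μ(2/r − 1/a_t)] = 9.966 km/s.
Δv₂ = |v_t − v_c| = |9.966 − 7.430| = 2.536 km/s.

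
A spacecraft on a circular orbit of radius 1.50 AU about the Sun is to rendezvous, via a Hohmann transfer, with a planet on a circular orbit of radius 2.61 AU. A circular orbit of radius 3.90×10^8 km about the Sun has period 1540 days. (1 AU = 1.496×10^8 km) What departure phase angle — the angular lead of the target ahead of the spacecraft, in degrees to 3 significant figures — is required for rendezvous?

From Kepler's third law T² = 4π²r³/μ at r = 3.90×10^8 km, T = 1540 days = 1540 × 86400 s = 1.33056×10^8 s: μ = 4π²r³/T² = 1.32277×10^11 km³/s².
In km: r₁ = 1.50 × 1.496×10^8 = 2.244×10^8 km; r₂ = 2.61 × 1.496×10^8 = 3.90456×10^8 km.
Semi-major axis of the transfer orbit: a_t = (2.244×10^8 + 3.90456×10^8)/2 = 3.07428×10^8 km.
Transfer time t = π√(a_t³/μ) = 4.656×10^7 s.
Target angular speed ω₂ = √(μ/r₂³) = 4.714×10^-8 rad/s.
Angle swept by the target during transfer: ω₂·t = 2.195 rad = 125.8°.
The spacecraft traverses 180° on the transfer ellipse, so the target must lead by 180° − 125.8° = 54.2°.

φ = 54.2°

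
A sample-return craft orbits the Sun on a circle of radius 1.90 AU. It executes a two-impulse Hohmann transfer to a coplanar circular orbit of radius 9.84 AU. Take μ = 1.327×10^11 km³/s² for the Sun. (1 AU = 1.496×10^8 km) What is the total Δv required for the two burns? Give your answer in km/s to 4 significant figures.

Δv = 10.46 km/s

In km: r₁ = 1.90 × 1.496×10^8 = 2.8424×10^8 km; r₂ = 9.84 × 1.496×10^8 = 1.472064×10^9 km.
The Hohmann ellipse has a_t = (r₁ + r₂)/2 = 8.78152×10^8 km.
At r₁ the circular-orbit speed is v₁ = √(μ/r₁) = 21.607 km/s.
On the transfer ellipse at r₁, vis-viva gives v_p = √[μ(2/r₁ − 1/a_t)] = 27.975 km/s.
First burn Δv₁ = |v_p − v₁| = 6.368 km/s.
Circular speed at r₂: v₂ = √(μ/r₂) = 9.495 km/s.
Transfer-orbit speed at r₂: v_a = √[μ(2/r₂ − 1/a_t)] = 5.402 km/s.
Second burn Δv₂ = |v₂ − v_a| = 4.093 km/s.
Total Δv = Δv₁ + Δv₂ = 10.46 km/s.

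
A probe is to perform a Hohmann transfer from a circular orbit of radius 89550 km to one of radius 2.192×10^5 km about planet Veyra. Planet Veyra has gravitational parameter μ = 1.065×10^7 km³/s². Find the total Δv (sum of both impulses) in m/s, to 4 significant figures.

Semi-major axis of the transfer orbit: a_t = (89550 + 2.192×10^5)/2 = 1.54375×10^5 km.
At r₁ the circular-orbit speed is v₁ = √(μ/r₁) = 10.9054 km/s.
On the transfer ellipse at r₁, vis-viva equation gives v_p = √[μ(2/r₁ − 1/a_t)] = 12.9949 km/s.
First burn Δv₁ = |v_p − v₁| = 2.0895 km/s.
Circular speed at r₂: v₂ = √(μ/r₂) = 6.9703 km/s.
Transfer-orbit speed at r₂: v_a = √[μ(2/r₂ − 1/a_t)] = 5.3088 km/s.
Second burn Δv₂ = |v₂ − v_a| = 1.6615 km/s.
Δv = Δv₁ + Δv₂ = 2.0895 + 1.6615 = 3.751 km/s.

Δv = 3751 m/s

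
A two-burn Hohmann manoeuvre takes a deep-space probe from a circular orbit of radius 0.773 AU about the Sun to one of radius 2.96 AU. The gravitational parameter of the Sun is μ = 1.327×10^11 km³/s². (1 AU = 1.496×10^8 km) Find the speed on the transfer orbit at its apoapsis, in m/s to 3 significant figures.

In km: r₁ = 0.773 × 1.496×10^8 = 1.156408×10^8 km; r₂ = 2.96 × 1.496×10^8 = 4.42816×10^8 km.
Transfer-ellipse semi-major axis a_t = (r₁ + r₂)/2 = (1.156408×10^8 + 4.42816×10^8)/2 = 2.792284×10^8 km.
The apoapsis of the transfer ellipse is at r = 4.42816×10^8 km.
From the vis-viva equation, v = √[μ(2/r − 1/a_t)] = 11.14 km/s.

v = 11100 m/s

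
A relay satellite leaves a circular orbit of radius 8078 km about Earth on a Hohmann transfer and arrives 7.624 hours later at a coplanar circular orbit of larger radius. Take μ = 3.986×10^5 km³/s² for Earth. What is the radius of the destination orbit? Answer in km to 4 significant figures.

r₂ = 54360 km

Transfer time t = 7.624 hours = 27446.4 s, and t = π√(a_t³/μ).
So a_t = (μ t²/π²)^(1/3) = (3.986×10^5 × (27446.4)² / π²)^(1/3) = 31218 km.
Since a_t = (r₁ + r₂)/2, r₂ = 2a_t − r₁ = 2×31218 − 8078 = 54358 km.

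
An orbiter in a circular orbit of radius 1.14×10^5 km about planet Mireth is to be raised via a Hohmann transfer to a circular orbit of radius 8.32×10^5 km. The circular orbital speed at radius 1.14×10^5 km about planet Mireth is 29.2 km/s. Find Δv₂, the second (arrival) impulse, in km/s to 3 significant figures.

Δv₂ = 5.50 km/s

From the circular-orbit relation v² = μ/r at r = 1.14×10^5 km: μ = v²r = (29.2)² × 1.14×10^5 = 9.72010×10^7 km³/s².
The Hohmann ellipse has a_t = (r₁ + r₂)/2 = 4.730×10^5 km.
On the circular orbit at r = 8.320×10^5 km, v_c = √(μ/r) = 10.8087 km/s.
Vis-viva on the transfer ellipse at r = 8.320×10^5 km gives v_t = √[μ(2/r − 1/a_t)] = 5.30634 km/s.
Δv₂ = |v_t − v_c| = |5.30634 − 10.8087| = 5.502 km/s.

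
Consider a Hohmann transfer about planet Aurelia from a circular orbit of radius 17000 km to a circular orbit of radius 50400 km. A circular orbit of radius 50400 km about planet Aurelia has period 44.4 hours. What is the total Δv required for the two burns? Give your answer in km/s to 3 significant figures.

From Kepler's third law T² = 4π²r³/μ at r = 50400 km, T = 44.4 hours = 44.4 × 3600 s = 1.5984×10^5 s: μ = 4π²r³/T² = 1.97825×10^5 km³/s².
The Hohmann ellipse has a_t = (r₁ + r₂)/2 = 33700 km.
At r₁ the circular-orbit speed is v₁ = √(μ/r₁) = 3.41127 km/s.
Transfer-orbit speed at r₁ (vis-viva equation): v_p = √[μ(2/r₁ − 1/a_t)] = 4.17173 km/s.
First burn Δv₁ = |v_p − v₁| = 0.7605 km/s.
Circular speed at r₂: v₂ = √(μ/r₂) = 1.9812 km/s.
Transfer-orbit speed at r₂: v_a = √[μ(2/r₂ − 1/a_t)] = 1.4071 km/s.
Second burn Δv₂ = |v₂ − v_a| = 0.5741 km/s.
Δv = Δv₁ + Δv₂ = 0.7605 + 0.5741 = 1.335 km/s.

Δv = 1.33 km/s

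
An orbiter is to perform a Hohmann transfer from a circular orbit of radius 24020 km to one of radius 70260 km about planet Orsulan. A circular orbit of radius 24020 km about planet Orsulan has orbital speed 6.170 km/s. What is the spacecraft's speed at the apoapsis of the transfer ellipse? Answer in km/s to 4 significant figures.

From the circular-orbit relation v² = μ/r at r = 24020 km: μ = v²r = (6.170)² × 24020 = 9.14415×10^5 km³/s².
Semi-major axis of the transfer orbit: a_t = (24020 + 70260)/2 = 47140 km.
The apoapsis of the transfer ellipse is at r = 70260 km.
From the vis-viva equation, v = √[μ(2/r − 1/a_t)] = 2.575 km/s.

v = 2.575 km/s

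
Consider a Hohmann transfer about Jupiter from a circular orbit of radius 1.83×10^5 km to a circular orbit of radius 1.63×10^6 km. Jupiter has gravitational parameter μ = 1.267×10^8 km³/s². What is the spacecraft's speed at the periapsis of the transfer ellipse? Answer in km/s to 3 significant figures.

Semi-major axis of the transfer orbit: a_t = (1.830×10^5 + 1.630×10^6)/2 = 9.065×10^5 km.
The periapsis of the transfer ellipse is at r = 1.830×10^5 km.
Vis-viva: v = √[μ(2/r − 1/a_t)] = √[1.267×10^8 × (2/1.830×10^5 − 1/9.065×10^5)] = 35.28 km/s.

v = 35.3 km/s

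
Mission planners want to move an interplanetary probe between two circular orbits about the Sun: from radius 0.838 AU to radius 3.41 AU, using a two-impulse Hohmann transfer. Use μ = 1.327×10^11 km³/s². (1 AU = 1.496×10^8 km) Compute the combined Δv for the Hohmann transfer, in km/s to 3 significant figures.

In km: r₁ = 0.838 × 1.496×10^8 = 1.253648×10^8 km; r₂ = 3.41 × 1.496×10^8 = 5.10136×10^8 km.
The Hohmann ellipse has a_t = (r₁ + r₂)/2 = 3.177504×10^8 km.
At r₁ the circular-orbit speed is v₁ = √(μ/r₁) = 32.535 km/s.
Transfer-orbit speed at r₁ (vis-viva equation): v_p = √[μ(2/r₁ − 1/a_t)] = 41.224 km/s.
First burn Δv₁ = |v_p − v₁| = 8.689 km/s.
At r₂, v₂ = √(μ/r₂) = 16.1284 km/s.
Transfer-orbit speed at r₂: v_a = √[μ(2/r₂ − 1/a_t)] = 10.1306 km/s.
Second burn Δv₂ = |v₂ − v_a| = 5.998 km/s.
Δv = Δv₁ + Δv₂ = 8.689 + 5.998 = 14.69 km/s.

Δv = 14.7 km/s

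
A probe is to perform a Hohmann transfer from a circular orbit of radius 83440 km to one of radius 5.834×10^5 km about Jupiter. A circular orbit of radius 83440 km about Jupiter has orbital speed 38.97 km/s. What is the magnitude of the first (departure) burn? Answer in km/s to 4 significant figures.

Δv₁ = 12.58 km/s

From the circular-orbit relation v² = μ/r at r = 83440 km: μ = v²r = (38.97)² × 83440 = 1.26717×10^8 km³/s².
Semi-major axis of the transfer orbit: a_t = (83440 + 5.834×10^5)/2 = 3.3342×10^5 km.
Circular speed at r = 83440 km: v_c = √(μ/r) = 38.97 km/s.
Vis-viva on the transfer ellipse at r = 83440 km gives v_t = √[μ(2/r − 1/a_t)] = 51.55 km/s.
Δv₁ = |v_t − v_c| = |51.55 − 38.97| = 12.58 km/s.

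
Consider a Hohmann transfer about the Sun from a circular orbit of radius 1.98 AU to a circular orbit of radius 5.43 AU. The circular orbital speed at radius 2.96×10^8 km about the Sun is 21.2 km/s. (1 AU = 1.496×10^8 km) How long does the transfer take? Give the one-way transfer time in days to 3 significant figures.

t = 1300 days

From the circular-orbit relation v² = μ/r at r = 2.96×10^8 km: μ = v²r = (21.2)² × 2.96×10^8 = 1.33034×10^11 km³/s².
In km: r₁ = 1.98 × 1.496×10^8 = 2.96208×10^8 km; r₂ = 5.43 × 1.496×10^8 = 8.12328×10^8 km.
The Hohmann ellipse has a_t = (r₁ + r₂)/2 = 5.54268×10^8 km.
Half the transfer-orbit period gives t = π√(a_t³/μ) = 1.124×10^8 s.
Converting: 1.124×10^8 s ÷ 86400 s/day = 1300 days.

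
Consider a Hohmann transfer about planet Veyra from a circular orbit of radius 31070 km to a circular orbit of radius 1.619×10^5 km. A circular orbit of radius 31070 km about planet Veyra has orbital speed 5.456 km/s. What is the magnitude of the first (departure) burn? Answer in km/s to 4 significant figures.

Δv₁ = 1.612 km/s

From the circular-orbit relation v² = μ/r at r = 31070 km: μ = v²r = (5.456)² × 31070 = 9.24890×10^5 km³/s².
Semi-major axis of the transfer orbit: a_t = (31070 + 1.619×10^5)/2 = 96485 km.
On the circular orbit at r = 31070 km, v_c = √(μ/r) = 5.456 km/s.
Vis-viva on the transfer ellipse at r = 31070 km gives v_t = √[μ(2/r − 1/a_t)] = 7.068 km/s.
Δv₁ = |v_t − v_c| = |7.068 − 5.456| = 1.612 km/s.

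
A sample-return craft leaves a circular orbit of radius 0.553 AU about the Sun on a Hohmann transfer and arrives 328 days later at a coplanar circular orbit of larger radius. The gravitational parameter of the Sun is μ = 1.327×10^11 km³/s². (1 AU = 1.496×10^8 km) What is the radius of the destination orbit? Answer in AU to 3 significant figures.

In km: r₁ = 0.553 × 1.496×10^8 = 8.27288×10^7 km.
Transfer time t = 328 days = 2.83392×10^7 s, and t = π√(a_t³/μ).
So a_t = (μ t²/π²)^(1/3) = (1.327×10^11 × (2.83392×10^7)² / π²)^(1/3) = 2.2103×10^8 km.
Since a_t = (r₁ + r₂)/2, r₂ = 2a_t − r₁ = 2×2.2103×10^8 − 8.27288×10^7 = 3.593312×10^8 km.
In AU: r₂ = 3.593312×10^8 / 1.496×10^8 = 2.40 AU.

r₂ = 2.40 AU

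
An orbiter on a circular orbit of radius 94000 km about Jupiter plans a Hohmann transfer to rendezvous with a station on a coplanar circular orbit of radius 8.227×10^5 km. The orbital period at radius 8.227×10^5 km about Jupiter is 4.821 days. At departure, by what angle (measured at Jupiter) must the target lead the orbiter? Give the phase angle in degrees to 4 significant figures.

From Kepler's third law T² = 4π²r³/μ at r = 8.227×10^5 km, T = 4.821 days = 4.821 × 86400 s = 4.165344×10^5 s: μ = 4π²r³/T² = 1.26702×10^8 km³/s².
The Hohmann ellipse has a_t = (r₁ + r₂)/2 = 4.5835×10^5 km.
The half-period of the transfer ellipse is t = π√(a_t³/μ) = 86607.3 s.
The target's mean motion on its circular orbit is ω₂ = √(μ/r₂³) = 1.50844×10^-5 rad/s.
Angle swept by the target during transfer: ω₂·t = 1.30642 rad = 74.852°.
The orbiter traverses 180° on the transfer ellipse, so the target must lead by 180° − 74.852° = 105.1°.

φ = 105.1°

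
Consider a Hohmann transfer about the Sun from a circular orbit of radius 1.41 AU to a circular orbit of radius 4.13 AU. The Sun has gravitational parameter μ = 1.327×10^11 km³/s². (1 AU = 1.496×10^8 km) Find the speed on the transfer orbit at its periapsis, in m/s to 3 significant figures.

In km: r₁ = 1.41 × 1.496×10^8 = 2.10936×10^8 km; r₂ = 4.13 × 1.496×10^8 = 6.17848×10^8 km.
The Hohmann ellipse has a_t = (r₁ + r₂)/2 = 4.14392×10^8 km.
The periapsis of the transfer ellipse is at r = 2.10936×10^8 km.
From the vis-viva equation, v = √[μ(2/r − 1/a_t)] = 30.63 km/s.

v = 30600 m/s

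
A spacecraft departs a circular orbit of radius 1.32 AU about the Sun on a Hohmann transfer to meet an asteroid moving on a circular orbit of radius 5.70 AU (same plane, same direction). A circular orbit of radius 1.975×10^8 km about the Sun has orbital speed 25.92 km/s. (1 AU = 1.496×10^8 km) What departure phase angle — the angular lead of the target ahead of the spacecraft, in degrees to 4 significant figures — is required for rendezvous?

From the circular-orbit relation v² = μ/r at r = 1.975×10^8 km: μ = v²r = (25.92)² × 1.975×10^8 = 1.32690×10^11 km³/s².
In km: r₁ = 1.32 × 1.496×10^8 = 1.97472×10^8 km; r₂ = 5.70 × 1.496×10^8 = 8.5272×10^8 km.
The Hohmann ellipse has a_t = (r₁ + r₂)/2 = 5.25096×10^8 km.
Transfer time t = π√(a_t³/μ) = 1.0377×10^8 s.
Target angular speed ω₂ = √(μ/r₂³) = 1.4629×10^-8 rad/s.
Angle swept by the target during transfer: ω₂·t = 1.5181 rad = 86.98°.
Arrival is 180° from departure on the ellipse, so φ = 180° − 86.98° = 93.02°.

φ = 93.02°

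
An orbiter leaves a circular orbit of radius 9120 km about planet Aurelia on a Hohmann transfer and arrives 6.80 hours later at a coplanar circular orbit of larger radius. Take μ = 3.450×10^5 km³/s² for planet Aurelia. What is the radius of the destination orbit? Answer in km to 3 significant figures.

r₂ = 46000 km

Transfer time t = 6.80 hours = 24480 s, and t = π√(a_t³/μ).
So a_t = (μ t²/π²)^(1/3) = (3.450×10^5 × (24480)² / π²)^(1/3) = 27566 km.
Since a_t = (r₁ + r₂)/2, r₂ = 2a_t − r₁ = 2×27566 − 9120 = 46012 km.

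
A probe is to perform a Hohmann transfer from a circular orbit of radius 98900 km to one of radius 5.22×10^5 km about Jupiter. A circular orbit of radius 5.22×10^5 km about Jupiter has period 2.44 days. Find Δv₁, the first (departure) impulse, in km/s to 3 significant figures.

Δv₁ = 10.6 km/s

From Kepler's third law T² = 4π²r³/μ at r = 5.22×10^5 km, T = 2.44 days = 2.44 × 86400 s = 2.10816×10^5 s: μ = 4π²r³/T² = 1.26347×10^8 km³/s².
Semi-major axis of the transfer orbit: a_t = (98900 + 5.220×10^5)/2 = 3.1045×10^5 km.
Circular speed at r = 98900 km: v_c = √(μ/r) = 35.7424 km/s.
Transfer-orbit speed at the same r (vis-viva, a = a_t): v_t = √[μ(2/r − 1/a_t)] = 46.3472 km/s.
Δv₁ = |v_t − v_c| = |46.3472 − 35.7424| = 10.60 km/s.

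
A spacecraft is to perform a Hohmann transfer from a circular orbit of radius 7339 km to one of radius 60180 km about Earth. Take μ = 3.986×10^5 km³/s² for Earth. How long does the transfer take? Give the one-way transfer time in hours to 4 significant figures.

Semi-major axis of the transfer orbit: a_t = (7339 + 60180)/2 = 33759.5 km.
By Kepler's third law the transfer-orbit period is T = 2π√(a_t³/μ), so t = T/2 = 30866 s.
Converting: 30866 s ÷ 3600 s/hour = 8.574 hours.

t = 8.574 hours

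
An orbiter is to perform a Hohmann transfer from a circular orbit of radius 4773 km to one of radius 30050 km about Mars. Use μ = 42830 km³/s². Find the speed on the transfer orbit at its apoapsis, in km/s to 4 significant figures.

The Hohmann ellipse has a_t = (r₁ + r₂)/2 = 17411.5 km.
At apoapsis, r = 30050 km.
Applying v² = μ(2/r − 1/a_t): v = 0.6251 km/s.

v = 0.6251 km/s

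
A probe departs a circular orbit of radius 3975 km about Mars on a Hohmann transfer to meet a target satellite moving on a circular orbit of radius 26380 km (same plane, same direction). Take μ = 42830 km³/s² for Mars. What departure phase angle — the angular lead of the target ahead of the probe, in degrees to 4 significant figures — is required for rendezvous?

Semi-major axis of the transfer orbit: a_t = (3975 + 26380)/2 = 15177.5 km.
Transfer time t = π√(a_t³/μ) = 28380 s.
The target's mean motion on its circular orbit is ω₂ = √(μ/r₂³) = 4.830×10^-5 rad/s.
Angle swept by the target during transfer: ω₂·t = 1.371 rad = 78.553°.
Arrival is 180° from departure on the ellipse, so φ = 180° − 78.553° = 101.4°.

φ = 101.4°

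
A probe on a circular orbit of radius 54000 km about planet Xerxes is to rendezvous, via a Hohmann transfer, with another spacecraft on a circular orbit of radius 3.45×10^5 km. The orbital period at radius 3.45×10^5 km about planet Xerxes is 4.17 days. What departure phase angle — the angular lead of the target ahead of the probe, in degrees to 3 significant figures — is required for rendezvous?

From Kepler's third law T² = 4π²r³/μ at r = 3.45×10^5 km, T = 4.17 days = 4.17 × 86400 s = 3.60288×10^5 s: μ = 4π²r³/T² = 1.24887×10^7 km³/s².
Transfer-ellipse semi-major axis a_t = (r₁ + r₂)/2 = (54000 + 3.450×10^5)/2 = 1.995×10^5 km.
Transfer time t = π√(a_t³/μ) = 79214.65 s.
The target's mean motion on its circular orbit is ω₂ = √(μ/r₂³) = 1.743934×10^-5 rad/s.
Angle swept by the target during transfer: ω₂·t = 1.3815 rad = 79.15°.
Arrival is 180° from departure on the ellipse, so φ = 180° − 79.15° = 101°.

φ = 101°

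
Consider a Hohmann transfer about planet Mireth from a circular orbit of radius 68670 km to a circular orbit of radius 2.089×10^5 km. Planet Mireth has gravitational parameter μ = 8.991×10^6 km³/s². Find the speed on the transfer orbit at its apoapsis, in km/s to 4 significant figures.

v = 4.615 km/s

The Hohmann ellipse has a_t = (r₁ + r₂)/2 = 1.38785×10^5 km.
The apoapsis of the transfer ellipse is at r = 2.089×10^5 km.
Vis-viva: v = √[μ(2/r − 1/a_t)] = √[8.991×10^6 × (2/2.089×10^5 − 1/1.38785×10^5)] = 4.615 km/s.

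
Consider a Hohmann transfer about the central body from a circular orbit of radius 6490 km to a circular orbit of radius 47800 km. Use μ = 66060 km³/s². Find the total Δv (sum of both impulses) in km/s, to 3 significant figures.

Δv = 1.64 km/s

Semi-major axis of the transfer orbit: a_t = (6490 + 47800)/2 = 27145 km.
Circular speed at r₁: v₁ = √(μ/r₁) = √(66060/6490) = 3.1904 km/s.
Transfer-orbit speed at r₁ (vis-viva equation): v_p = √[μ(2/r₁ − 1/a_t)] = 4.2337 km/s.
First burn Δv₁ = |v_p − v₁| = 1.043 km/s.
Circular speed at r₂: v₂ = √(μ/r₂) = 1.1756 km/s.
Transfer-orbit speed at r₂: v_a = √[μ(2/r₂ − 1/a_t)] = 0.57482 km/s.
Second burn Δv₂ = |v₂ − v_a| = 0.6008 km/s.
Total Δv = Δv₁ + Δv₂ = 1.644 km/s.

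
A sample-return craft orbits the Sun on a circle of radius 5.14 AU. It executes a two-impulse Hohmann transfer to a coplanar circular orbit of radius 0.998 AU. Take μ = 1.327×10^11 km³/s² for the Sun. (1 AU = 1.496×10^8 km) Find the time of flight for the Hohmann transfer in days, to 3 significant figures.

In km: r₁ = 5.14 × 1.496×10^8 = 7.68944×10^8 km; r₂ = 0.998 × 1.496×10^8 = 1.493008×10^8 km.
Transfer-ellipse semi-major axis a_t = (r₁ + r₂)/2 = (7.68944×10^8 + 1.493008×10^8)/2 = 4.591224×10^8 km.
Transfer time t = π√(a_t³/μ) = π√((4.591224×10^8)³ / 1.327×10^11) = 8.484×10^7 s.
Converting: 8.484×10^7 s ÷ 86400 s/day = 982 days.

t = 982 days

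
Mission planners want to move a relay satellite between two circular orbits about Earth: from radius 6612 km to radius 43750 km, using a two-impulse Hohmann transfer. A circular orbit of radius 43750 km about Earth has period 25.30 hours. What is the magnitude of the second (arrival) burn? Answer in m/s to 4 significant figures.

From Kepler's third law T² = 4π²r³/μ at r = 43750 km, T = 25.30 hours = 25.30 × 3600 s = 91080 s: μ = 4π²r³/T² = 3.98518×10^5 km³/s².
Semi-major axis of the transfer orbit: a_t = (6612 + 43750)/2 = 25181 km.
On the circular orbit at r = 43750 km, v_c = √(μ/r) = 3.01811 km/s.
Vis-viva on the transfer ellipse at r = 43750 km gives v_t = √[μ(2/r − 1/a_t)] = 1.54655 km/s.
Δv₂ = |v_t − v_c| = |1.54655 − 3.01811| = 1.472 km/s.

Δv₂ = 1472 m/s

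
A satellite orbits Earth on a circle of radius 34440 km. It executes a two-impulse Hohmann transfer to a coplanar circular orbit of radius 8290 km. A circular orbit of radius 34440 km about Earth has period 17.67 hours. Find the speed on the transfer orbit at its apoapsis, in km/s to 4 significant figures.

v = 2.119 km/s

From Kepler's third law T² = 4π²r³/μ at r = 34440 km, T = 17.67 hours = 17.67 × 3600 s = 63612 s: μ = 4π²r³/T² = 3.98539×10^5 km³/s².
The Hohmann ellipse has a_t = (r₁ + r₂)/2 = 21365 km.
At apoapsis, r = 34440 km.
Vis-viva: v = √[μ(2/r − 1/a_t)] = √[3.98539×10^5 × (2/34440 − 1/21365)] = 2.119 km/s.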